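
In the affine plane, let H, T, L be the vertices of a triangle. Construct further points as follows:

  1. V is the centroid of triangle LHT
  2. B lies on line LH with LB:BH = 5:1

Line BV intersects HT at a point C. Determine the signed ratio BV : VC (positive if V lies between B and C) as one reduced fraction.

BV:VC = -1/2

Set H = (0, 0), T = (1, 0), L = (0, 1); any affine frame gives the same invariant.
1. V is the centroid of triangle LHT ⇒ V = (1/3, 1/3)
2. B lies on line LH with LB:BH = 5:1 ⇒ B = (0, 1/6)
line BV meets HT at C = (-1/3, 0)
V = B + t·(C−B) with t = -1, so BV:VC = -1:2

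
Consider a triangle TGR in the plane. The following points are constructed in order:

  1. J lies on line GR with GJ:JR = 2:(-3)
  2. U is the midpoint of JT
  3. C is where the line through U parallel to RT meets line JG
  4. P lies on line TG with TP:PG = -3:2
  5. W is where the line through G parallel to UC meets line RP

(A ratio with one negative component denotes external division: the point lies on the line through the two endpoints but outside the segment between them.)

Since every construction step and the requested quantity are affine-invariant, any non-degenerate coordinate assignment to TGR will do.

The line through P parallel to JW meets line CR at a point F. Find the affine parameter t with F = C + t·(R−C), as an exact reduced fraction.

Choose coordinates T = (0, 0), G = (1, 0), R = (0, 1).
1. J lies on line GR with GJ:JR = 2:(-3) ⇒ J = (3, -2)
2. U is the midpoint of JT ⇒ U = (3/2, -1)
3. C is where the line through U parallel to RT meets line JG ⇒ C = (3/2, -1/2)
4. P lies on line TG with TP:PG = -3:2 ⇒ P = (3, 0)
5. W is where the line through G parallel to UC meets line RP ⇒ W = (1, 2/3)
through P parallel to JW: direction (-2, 8/3); meets CR at F = (9, -8)
F = C + t·(R−C) with t = -5

t = -5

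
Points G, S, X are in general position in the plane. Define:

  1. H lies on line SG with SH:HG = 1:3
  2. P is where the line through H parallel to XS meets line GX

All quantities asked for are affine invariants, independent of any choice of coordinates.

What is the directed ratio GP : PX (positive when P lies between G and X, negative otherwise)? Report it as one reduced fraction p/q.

Choose coordinates G = (0, 0), S = (1, 0), X = (0, 1).
1. H lies on line SG with SH:HG = 1:3 ⇒ H = (3/4, 0)
2. P is where the line through H parallel to XS meets line GX ⇒ P = (0, 3/4)
P = G + t·(X−G) with t = 3/4, so GP:PX = t:(1−t) = 3/4:1/4

GP:PX = 3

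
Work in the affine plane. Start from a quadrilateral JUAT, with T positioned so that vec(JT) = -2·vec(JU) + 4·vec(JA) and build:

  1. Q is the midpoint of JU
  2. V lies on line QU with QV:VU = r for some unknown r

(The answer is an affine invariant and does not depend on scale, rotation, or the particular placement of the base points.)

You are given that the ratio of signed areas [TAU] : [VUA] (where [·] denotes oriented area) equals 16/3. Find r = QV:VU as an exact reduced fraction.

r = 5/3

Assign J = (0, 0), U = (1, 0), A = (0, 1), T = (-2, 4) — the answer is frame-independent, so this choice is without loss of generality.
1. Q is the midpoint of JU ⇒ Q = (1/2, 0)
2. With QV:VU = r, write λ = r/(r+1) so V = Q + λ·(U−Q); V is affine-linear in λ
Every point depending on V is an affine combination of V and λ-independent points, so each such coordinate is linear in λ; the λ² term in each signed area is a multiple of (U−Q)×(U−Q) = 0, so 2·[TAU] and 2·[VUA] are each linear in λ. Evaluating at λ=0 and λ=1:
  2·[TAU] = 1,   2·[VUA] = -1/2·λ + 1/2
So [TAU]:[VUA] = (1) / (-1/2·λ + 1/2). Setting this equal to 16/3:
  1 = 16/3·(-1/2·λ + 1/2)  ⇒  λ = 5/8
Then r = λ/(1−λ) = (5/8)/(3/8) = 5/3. Check: with r = 5/3, V = (13/16, 0) and [TAU]:[VUA] = 16/3 as required.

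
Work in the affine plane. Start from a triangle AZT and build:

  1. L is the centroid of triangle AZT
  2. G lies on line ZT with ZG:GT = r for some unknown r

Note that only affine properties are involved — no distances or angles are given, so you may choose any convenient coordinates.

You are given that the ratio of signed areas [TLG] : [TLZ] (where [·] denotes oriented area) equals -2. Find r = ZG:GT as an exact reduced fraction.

r = -3/2

Choose coordinates A = (0, 0), Z = (1, 0), T = (0, 1).
1. L is the centroid of triangle AZT ⇒ L = (1/3, 1/3)
2. With ZG:GT = r, write λ = r/(r+1) so G = Z + λ·(T−Z); G is affine-linear in λ
Every point depending on G is an affine combination of G and λ-independent points, so each such coordinate is linear in λ; the λ² term in each signed area is a multiple of (T−Z)×(T−Z) = 0, so 2·[TLG] and 2·[TLZ] are each linear in λ. Evaluating at λ=0 and λ=1:
  2·[TLG] = -1/3·λ + 1/3,   2·[TLZ] = 1/3
So [TLG]:[TLZ] = (-1/3·λ + 1/3) / (1/3). Setting this equal to -2:
  -1/3·λ + 1/3 = -2·(1/3)  ⇒  λ = 3
Then r = λ/(1−λ) = (3)/(-2) = -3/2. Check: with r = -3/2, G = (-2, 3) and [TLG]:[TLZ] = -2 as required.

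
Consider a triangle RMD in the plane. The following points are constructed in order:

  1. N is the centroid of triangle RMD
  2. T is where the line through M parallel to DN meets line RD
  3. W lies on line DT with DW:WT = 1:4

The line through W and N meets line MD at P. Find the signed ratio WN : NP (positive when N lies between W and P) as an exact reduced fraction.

Choose coordinates R = (0, 0), M = (1, 0), D = (0, 1).
1. N is the centroid of triangle RMD ⇒ N = (1/3, 1/3)
2. T is where the line through M parallel to DN meets line RD ⇒ T = (0, 2)
3. W lies on line DT with DW:WT = 1:4 ⇒ W = (0, 6/5)
line WN meets MD at P = (1/8, 7/8)
N = W + t·(P−W) with t = 8/3, so WN:NP = 8/3:-5/3

WN:NP = -8/5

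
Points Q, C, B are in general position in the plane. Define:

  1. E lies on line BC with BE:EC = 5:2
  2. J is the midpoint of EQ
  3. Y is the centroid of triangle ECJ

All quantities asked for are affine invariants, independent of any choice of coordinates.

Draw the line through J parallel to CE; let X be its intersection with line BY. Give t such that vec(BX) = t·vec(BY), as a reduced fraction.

Assign Q = (0, 0), C = (1, 0), B = (0, 1) — the answer is frame-independent, so this choice is without loss of generality.
1. E lies on line BC with BE:EC = 5:2 ⇒ E = (5/7, 2/7)
2. J is the midpoint of EQ ⇒ J = (5/14, 1/7)
3. Y is the centroid of triangle ECJ ⇒ Y = (29/42, 1/7)
through J parallel to CE: direction (-2/7, 2/7); meets BY at X = (29/14, -11/7)
X = B + t·(Y−B) with t = 3

t = 3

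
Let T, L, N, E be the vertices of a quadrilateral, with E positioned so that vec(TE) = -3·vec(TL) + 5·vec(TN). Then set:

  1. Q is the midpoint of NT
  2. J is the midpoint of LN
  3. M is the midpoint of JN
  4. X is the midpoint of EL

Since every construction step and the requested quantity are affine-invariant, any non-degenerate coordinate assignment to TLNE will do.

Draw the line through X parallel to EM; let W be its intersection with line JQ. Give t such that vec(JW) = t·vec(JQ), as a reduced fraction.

t = -1/17

Assign T = (0, 0), L = (1, 0), N = (0, 1), E = (-3, 5) — the answer is frame-independent, so this choice is without loss of generality.
1. Q is the midpoint of NT ⇒ Q = (0, 1/2)
2. J is the midpoint of LN ⇒ J = (1/2, 1/2)
3. M is the midpoint of JN ⇒ M = (1/4, 3/4)
4. X is the midpoint of EL ⇒ X = (-1, 5/2)
through X parallel to EM: direction (13/4, -17/4); meets JQ at W = (9/17, 1/2)
W = J + t·(Q−J) with t = -1/17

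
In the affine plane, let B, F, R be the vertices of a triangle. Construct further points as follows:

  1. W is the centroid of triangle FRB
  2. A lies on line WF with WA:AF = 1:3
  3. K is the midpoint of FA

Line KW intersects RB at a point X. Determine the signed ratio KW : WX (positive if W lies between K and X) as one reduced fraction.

KW:WX = 5/4

Work in coordinates with B = (0, 0), F = (1, 0), R = (0, 1).
1. W is the centroid of triangle FRB ⇒ W = (1/3, 1/3)
2. A lies on line WF with WA:AF = 1:3 ⇒ A = (1/2, 1/4)
3. K is the midpoint of FA ⇒ K = (3/4, 1/8)
line KW meets RB at X = (0, 1/2)
W = K + t·(X−K) with t = 5/9, so KW:WX = 5/9:4/9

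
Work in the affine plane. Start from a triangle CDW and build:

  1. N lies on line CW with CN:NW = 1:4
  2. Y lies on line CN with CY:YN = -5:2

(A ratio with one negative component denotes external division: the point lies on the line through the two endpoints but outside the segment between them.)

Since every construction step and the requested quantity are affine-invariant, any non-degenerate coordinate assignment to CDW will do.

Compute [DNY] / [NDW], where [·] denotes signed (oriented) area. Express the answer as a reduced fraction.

Choose coordinates C = (0, 0), D = (1, 0), W = (0, 1).
1. N lies on line CW with CN:NW = 1:4 ⇒ N = (0, 1/5)
2. Y lies on line CN with CY:YN = -5:2 ⇒ Y = (0, 1/3)
2·[DNY] = -2/15, 2·[NDW] = 4/5
[DNY]:[NDW] = -2/15:4/5 = -1/6

[DNY]:[NDW] = -1/6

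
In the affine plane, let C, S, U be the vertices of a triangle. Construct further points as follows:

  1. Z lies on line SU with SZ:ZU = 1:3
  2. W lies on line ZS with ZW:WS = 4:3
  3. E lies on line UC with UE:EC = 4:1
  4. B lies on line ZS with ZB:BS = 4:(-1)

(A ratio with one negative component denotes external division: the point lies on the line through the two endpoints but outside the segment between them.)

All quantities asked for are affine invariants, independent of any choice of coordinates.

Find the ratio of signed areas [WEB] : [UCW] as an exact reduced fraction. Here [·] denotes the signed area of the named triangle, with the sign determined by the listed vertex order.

Choose coordinates C = (0, 0), S = (1, 0), U = (0, 1).
1. Z lies on line SU with SZ:ZU = 1:3 ⇒ Z = (3/4, 1/4)
2. W lies on line ZS with ZW:WS = 4:3 ⇒ W = (25/28, 3/28)
3. E lies on line UC with UE:EC = 4:1 ⇒ E = (0, 1/5)
4. B lies on line ZS with ZB:BS = 4:(-1) ⇒ B = (13/12, -1/12)
2·[WEB] = 16/105, 2·[UCW] = 25/28
[WEB]:[UCW] = 16/105:25/28 = 64/375

[WEB]:[UCW] = 64/375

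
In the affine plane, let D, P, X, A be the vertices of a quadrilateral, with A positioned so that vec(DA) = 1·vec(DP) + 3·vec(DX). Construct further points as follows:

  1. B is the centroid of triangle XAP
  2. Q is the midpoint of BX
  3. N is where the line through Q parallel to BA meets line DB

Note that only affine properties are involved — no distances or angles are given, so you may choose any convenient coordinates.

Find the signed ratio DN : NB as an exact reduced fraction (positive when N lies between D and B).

Choose coordinates D = (0, 0), P = (1, 0), X = (0, 1), A = (1, 3).
1. B is the centroid of triangle XAP ⇒ B = (2/3, 4/3)
2. Q is the midpoint of BX ⇒ Q = (1/3, 7/6)
3. N is where the line through Q parallel to BA meets line DB ⇒ N = (1/6, 1/3)
N = D + t·(B−D) with t = 1/4, so DN:NB = t:(1−t) = 1/4:3/4

DN:NB = 1/3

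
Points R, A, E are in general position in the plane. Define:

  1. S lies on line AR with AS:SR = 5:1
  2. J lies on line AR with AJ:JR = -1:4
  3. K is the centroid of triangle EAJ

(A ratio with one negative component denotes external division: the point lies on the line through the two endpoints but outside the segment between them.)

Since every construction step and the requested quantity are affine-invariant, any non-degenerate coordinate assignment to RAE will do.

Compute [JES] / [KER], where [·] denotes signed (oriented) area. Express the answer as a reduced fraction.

Work in coordinates with R = (0, 0), A = (1, 0), E = (0, 1).
1. S lies on line AR with AS:SR = 5:1 ⇒ S = (1/6, 0)
2. J lies on line AR with AJ:JR = -1:4 ⇒ J = (4/3, 0)
3. K is the centroid of triangle EAJ ⇒ K = (7/9, 1/3)
2·[JES] = 7/6, 2·[KER] = 7/9
[JES]:[KER] = 7/6:7/9 = 3/2

[JES]:[KER] = 3/2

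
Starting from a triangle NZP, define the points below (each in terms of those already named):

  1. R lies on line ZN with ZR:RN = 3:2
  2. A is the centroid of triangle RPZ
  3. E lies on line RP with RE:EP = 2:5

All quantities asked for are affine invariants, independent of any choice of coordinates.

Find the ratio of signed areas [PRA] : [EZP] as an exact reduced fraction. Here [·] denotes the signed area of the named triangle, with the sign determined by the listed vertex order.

[PRA]:[EZP] = 7/15

Choose coordinates N = (0, 0), Z = (1, 0), P = (0, 1).
1. R lies on line ZN with ZR:RN = 3:2 ⇒ R = (2/5, 0)
2. A is the centroid of triangle RPZ ⇒ A = (7/15, 1/3)
3. E lies on line RP with RE:EP = 2:5 ⇒ E = (2/7, 2/7)
2·[PRA] = 1/5, 2·[EZP] = 3/7
[PRA]:[EZP] = 1/5:3/7 = 7/15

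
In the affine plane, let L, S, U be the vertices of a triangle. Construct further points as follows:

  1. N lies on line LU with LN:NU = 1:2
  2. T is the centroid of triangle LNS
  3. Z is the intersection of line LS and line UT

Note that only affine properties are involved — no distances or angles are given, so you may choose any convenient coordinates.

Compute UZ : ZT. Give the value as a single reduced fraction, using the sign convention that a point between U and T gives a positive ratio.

UZ:ZT = -9

Choose coordinates L = (0, 0), S = (1, 0), U = (0, 1).
1. N lies on line LU with LN:NU = 1:2 ⇒ N = (0, 1/3)
2. T is the centroid of triangle LNS ⇒ T = (1/3, 1/9)
3. Z is the intersection of line LS and line UT ⇒ Z = (3/8, 0)
Z = U + t·(T−U) with t = 9/8, so UZ:ZT = t:(1−t) = 9/8:-1/8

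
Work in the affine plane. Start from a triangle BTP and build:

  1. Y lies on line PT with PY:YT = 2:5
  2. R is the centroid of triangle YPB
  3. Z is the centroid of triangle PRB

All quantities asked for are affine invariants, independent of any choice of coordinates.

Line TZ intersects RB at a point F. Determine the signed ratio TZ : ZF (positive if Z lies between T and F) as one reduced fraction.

Work in coordinates with B = (0, 0), T = (1, 0), P = (0, 1).
1. Y lies on line PT with PY:YT = 2:5 ⇒ Y = (2/7, 5/7)
2. R is the centroid of triangle YPB ⇒ R = (2/21, 4/7)
3. Z is the centroid of triangle PRB ⇒ Z = (2/63, 11/21)
line TZ meets RB at F = (11/133, 66/133)
Z = T + t·(F−T) with t = 19/18, so TZ:ZF = 19/18:-1/18

TZ:ZF = -19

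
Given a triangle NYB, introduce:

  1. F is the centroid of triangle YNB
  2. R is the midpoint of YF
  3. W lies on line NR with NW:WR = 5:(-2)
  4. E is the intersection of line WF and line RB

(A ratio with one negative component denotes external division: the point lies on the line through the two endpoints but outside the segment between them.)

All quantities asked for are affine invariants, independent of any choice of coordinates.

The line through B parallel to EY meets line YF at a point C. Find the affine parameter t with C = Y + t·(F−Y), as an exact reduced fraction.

Choose coordinates N = (0, 0), Y = (1, 0), B = (0, 1).
1. F is the centroid of triangle YNB ⇒ F = (1/3, 1/3)
2. R is the midpoint of YF ⇒ R = (2/3, 1/6)
3. W lies on line NR with NW:WR = 5:(-2) ⇒ W = (10/9, 5/18)
4. E is the intersection of line WF and line RB ⇒ E = (6/11, 7/22)
through B parallel to EY: direction (5/11, -7/22); meets YF at C = (5/2, -3/4)
C = Y + t·(F−Y) with t = -9/4

t = -9/4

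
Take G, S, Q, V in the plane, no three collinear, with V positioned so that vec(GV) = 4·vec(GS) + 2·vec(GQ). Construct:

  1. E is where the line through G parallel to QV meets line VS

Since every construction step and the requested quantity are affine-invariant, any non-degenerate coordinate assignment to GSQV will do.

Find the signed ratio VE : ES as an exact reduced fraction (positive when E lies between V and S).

Assign G = (0, 0), S = (1, 0), Q = (0, 1), V = (4, 2) — the answer is frame-independent, so this choice is without loss of generality.
1. E is where the line through G parallel to QV meets line VS ⇒ E = (8/5, 2/5)
E = V + t·(S−V) with t = 4/5, so VE:ES = t:(1−t) = 4/5:1/5

VE:ES = 4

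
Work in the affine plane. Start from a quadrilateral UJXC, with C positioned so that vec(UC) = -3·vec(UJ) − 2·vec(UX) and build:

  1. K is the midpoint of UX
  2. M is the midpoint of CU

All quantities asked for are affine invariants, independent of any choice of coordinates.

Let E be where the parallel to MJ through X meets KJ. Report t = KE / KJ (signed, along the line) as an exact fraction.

Work in coordinates with U = (0, 0), J = (1, 0), X = (0, 1), C = (-3, -2).
1. K is the midpoint of UX ⇒ K = (0, 1/2)
2. M is the midpoint of CU ⇒ M = (-3/2, -1)
through X parallel to MJ: direction (5/2, 1); meets KJ at E = (-5/9, 7/9)
E = K + t·(J−K) with t = -5/9

t = -5/9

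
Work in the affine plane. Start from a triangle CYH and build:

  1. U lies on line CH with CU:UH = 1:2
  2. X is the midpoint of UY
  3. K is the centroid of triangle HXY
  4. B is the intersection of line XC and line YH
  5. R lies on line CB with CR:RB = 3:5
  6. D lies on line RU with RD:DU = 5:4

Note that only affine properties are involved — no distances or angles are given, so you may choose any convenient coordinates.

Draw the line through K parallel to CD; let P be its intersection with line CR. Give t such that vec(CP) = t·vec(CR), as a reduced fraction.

t = 56/45

Assign C = (0, 0), Y = (1, 0), H = (0, 1) — the answer is frame-independent, so this choice is without loss of generality.
1. U lies on line CH with CU:UH = 1:2 ⇒ U = (0, 1/3)
2. X is the midpoint of UY ⇒ X = (1/2, 1/6)
3. K is the centroid of triangle HXY ⇒ K = (1/2, 7/18)
4. B is the intersection of line XC and line YH ⇒ B = (3/4, 1/4)
5. R lies on line CB with CR:RB = 3:5 ⇒ R = (9/32, 3/32)
6. D lies on line RU with RD:DU = 5:4 ⇒ D = (1/8, 49/216)
through K parallel to CD: direction (1/8, 49/216); meets CR at P = (7/20, 7/60)
P = C + t·(R−C) with t = 56/45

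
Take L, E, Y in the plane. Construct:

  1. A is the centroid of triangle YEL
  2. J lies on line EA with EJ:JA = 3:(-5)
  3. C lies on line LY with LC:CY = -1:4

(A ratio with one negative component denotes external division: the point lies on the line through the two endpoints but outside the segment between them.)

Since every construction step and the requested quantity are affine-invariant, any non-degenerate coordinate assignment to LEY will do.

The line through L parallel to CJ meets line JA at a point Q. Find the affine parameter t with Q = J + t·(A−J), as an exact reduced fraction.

t = 12/25

Choose coordinates L = (0, 0), E = (1, 0), Y = (0, 1).
1. A is the centroid of triangle YEL ⇒ A = (1/3, 1/3)
2. J lies on line EA with EJ:JA = 3:(-5) ⇒ J = (2, -1/2)
3. C lies on line LY with LC:CY = -1:4 ⇒ C = (0, -1/3)
through L parallel to CJ: direction (2, -1/6); meets JA at Q = (6/5, -1/10)
Q = J + t·(A−J) with t = 12/25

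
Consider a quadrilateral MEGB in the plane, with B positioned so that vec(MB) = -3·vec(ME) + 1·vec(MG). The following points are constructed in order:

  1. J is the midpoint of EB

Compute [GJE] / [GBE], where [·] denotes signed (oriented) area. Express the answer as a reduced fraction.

Work in coordinates with M = (0, 0), E = (1, 0), G = (0, 1), B = (-3, 1).
1. J is the midpoint of EB ⇒ J = (-1, 1/2)
2·[GJE] = 3/2, 2·[GBE] = 3
[GJE]:[GBE] = 3/2:3 = 1/2

[GJE]:[GBE] = 1/2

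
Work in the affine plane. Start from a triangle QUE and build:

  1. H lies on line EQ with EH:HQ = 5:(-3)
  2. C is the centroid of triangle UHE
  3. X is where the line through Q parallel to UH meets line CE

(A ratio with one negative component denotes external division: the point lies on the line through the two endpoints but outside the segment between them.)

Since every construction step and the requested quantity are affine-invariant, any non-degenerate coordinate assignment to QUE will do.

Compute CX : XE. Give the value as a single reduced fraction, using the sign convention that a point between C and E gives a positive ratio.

Choose coordinates Q = (0, 0), U = (1, 0), E = (0, 1).
1. H lies on line EQ with EH:HQ = 5:(-3) ⇒ H = (0, -3/2)
2. C is the centroid of triangle UHE ⇒ C = (1/3, -1/6)
3. X is where the line through Q parallel to UH meets line CE ⇒ X = (1/5, 3/10)
X = C + t·(E−C) with t = 2/5, so CX:XE = t:(1−t) = 2/5:3/5

CX:XE = 2/3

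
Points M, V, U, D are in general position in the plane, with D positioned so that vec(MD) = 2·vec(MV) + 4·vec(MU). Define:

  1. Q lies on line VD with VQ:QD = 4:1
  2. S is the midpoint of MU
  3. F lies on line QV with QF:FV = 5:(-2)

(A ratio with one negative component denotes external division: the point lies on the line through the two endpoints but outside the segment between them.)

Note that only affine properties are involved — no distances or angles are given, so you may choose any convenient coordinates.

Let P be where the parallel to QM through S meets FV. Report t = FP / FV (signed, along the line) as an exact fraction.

Work in coordinates with M = (0, 0), V = (1, 0), U = (0, 1), D = (2, 4).
1. Q lies on line VD with VQ:QD = 4:1 ⇒ Q = (9/5, 16/5)
2. S is the midpoint of MU ⇒ S = (0, 1/2)
3. F lies on line QV with QF:FV = 5:(-2) ⇒ F = (7/15, -32/15)
through S parallel to QM: direction (-9/5, -16/5); meets FV at P = (81/40, 41/10)
P = F + t·(V−F) with t = 187/64

t = 187/64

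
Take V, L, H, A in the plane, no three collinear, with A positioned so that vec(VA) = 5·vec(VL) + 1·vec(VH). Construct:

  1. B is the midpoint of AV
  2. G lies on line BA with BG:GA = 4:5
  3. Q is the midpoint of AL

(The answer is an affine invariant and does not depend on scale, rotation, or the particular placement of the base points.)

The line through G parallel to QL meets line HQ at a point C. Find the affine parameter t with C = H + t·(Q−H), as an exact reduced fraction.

Set V = (0, 0), L = (1, 0), H = (0, 1), A = (5, 1); any affine frame gives the same invariant.
1. B is the midpoint of AV ⇒ B = (5/2, 1/2)
2. G lies on line BA with BG:GA = 4:5 ⇒ G = (65/18, 13/18)
3. Q is the midpoint of AL ⇒ Q = (3, 1/2)
through G parallel to QL: direction (-2, -1/2); meets HQ at C = (17/6, 19/36)
C = H + t·(Q−H) with t = 17/18

t = 17/18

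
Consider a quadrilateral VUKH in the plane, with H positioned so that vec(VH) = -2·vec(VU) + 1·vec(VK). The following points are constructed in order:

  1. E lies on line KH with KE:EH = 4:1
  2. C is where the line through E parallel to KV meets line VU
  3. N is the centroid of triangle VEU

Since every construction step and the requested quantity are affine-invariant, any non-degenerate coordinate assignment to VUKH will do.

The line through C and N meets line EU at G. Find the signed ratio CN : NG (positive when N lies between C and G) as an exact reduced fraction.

Work in coordinates with V = (0, 0), U = (1, 0), K = (0, 1), H = (-2, 1).
1. E lies on line KH with KE:EH = 4:1 ⇒ E = (-8/5, 1)
2. C is where the line through E parallel to KV meets line VU ⇒ C = (-8/5, 0)
3. N is the centroid of triangle VEU ⇒ N = (-1/5, 1/3)
line CN meets EU at G = (1/170, 13/34)
N = C + t·(G−C) with t = 34/39, so CN:NG = 34/39:5/39

CN:NG = 34/5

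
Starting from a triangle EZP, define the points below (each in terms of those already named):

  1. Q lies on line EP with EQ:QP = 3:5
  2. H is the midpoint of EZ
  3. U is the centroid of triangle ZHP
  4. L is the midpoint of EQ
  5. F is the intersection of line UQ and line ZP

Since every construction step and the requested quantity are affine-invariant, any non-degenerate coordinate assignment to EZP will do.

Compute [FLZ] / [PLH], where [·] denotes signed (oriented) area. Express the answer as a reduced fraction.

Work in coordinates with E = (0, 0), Z = (1, 0), P = (0, 1).
1. Q lies on line EP with EQ:QP = 3:5 ⇒ Q = (0, 3/8)
2. H is the midpoint of EZ ⇒ H = (1/2, 0)
3. U is the centroid of triangle ZHP ⇒ U = (1/2, 1/3)
4. L is the midpoint of EQ ⇒ L = (0, 3/16)
5. F is the intersection of line UQ and line ZP ⇒ F = (15/22, 7/22)
2·[FLZ] = 91/352, 2·[PLH] = 13/32
[FLZ]:[PLH] = 91/352:13/32 = 7/11

[FLZ]:[PLH] = 7/11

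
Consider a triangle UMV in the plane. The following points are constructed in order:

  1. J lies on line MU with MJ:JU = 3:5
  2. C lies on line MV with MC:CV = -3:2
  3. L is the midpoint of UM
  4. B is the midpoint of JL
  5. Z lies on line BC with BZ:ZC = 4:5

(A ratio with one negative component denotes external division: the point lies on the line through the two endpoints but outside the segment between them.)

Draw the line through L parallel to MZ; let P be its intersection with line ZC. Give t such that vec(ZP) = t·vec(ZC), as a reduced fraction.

Set U = (0, 0), M = (1, 0), V = (0, 1); any affine frame gives the same invariant.
1. J lies on line MU with MJ:JU = 3:5 ⇒ J = (5/8, 0)
2. C lies on line MV with MC:CV = -3:2 ⇒ C = (-2, 3)
3. L is the midpoint of UM ⇒ L = (1/2, 0)
4. B is the midpoint of JL ⇒ B = (9/16, 0)
5. Z lies on line BC with BZ:ZC = 4:5 ⇒ Z = (-83/144, 4/3)
through L parallel to MZ: direction (-227/144, 4/3); meets ZC at P = (731/1008, -4/21)
P = Z + t·(C−Z) with t = -32/35

t = -32/35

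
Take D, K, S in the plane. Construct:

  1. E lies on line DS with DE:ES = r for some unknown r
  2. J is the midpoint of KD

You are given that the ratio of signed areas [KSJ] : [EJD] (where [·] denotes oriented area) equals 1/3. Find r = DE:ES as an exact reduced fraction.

r = -3/4

Choose coordinates D = (0, 0), K = (1, 0), S = (0, 1).
1. With DE:ES = r, write λ = r/(r+1) so E = D + λ·(S−D); E is affine-linear in λ
2. J is the midpoint of KD ⇒ J = (1/2, 0)
Every point depending on E is an affine combination of E and λ-independent points, so each such coordinate is linear in λ; the λ² term in each signed area is a multiple of (S−D)×(S−D) = 0, so 2·[KSJ] and 2·[EJD] are each linear in λ. Evaluating at λ=0 and λ=1:
  2·[KSJ] = 1/2,   2·[EJD] = -1/2·λ
So [KSJ]:[EJD] = (1/2) / (-1/2·λ). Setting this equal to 1/3:
  1/2 = 1/3·(-1/2·λ)  ⇒  λ = -3
Then r = λ/(1−λ) = (-3)/(4) = -3/4. Check: with r = -3/4, E = (0, -3) and [KSJ]:[EJD] = 1/3 as required.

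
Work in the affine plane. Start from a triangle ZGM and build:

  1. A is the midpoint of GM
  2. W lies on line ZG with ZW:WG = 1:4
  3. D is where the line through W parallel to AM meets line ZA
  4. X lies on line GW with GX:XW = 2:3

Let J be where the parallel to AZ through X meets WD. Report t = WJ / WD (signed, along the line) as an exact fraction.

Work in coordinates with Z = (0, 0), G = (1, 0), M = (0, 1).
1. A is the midpoint of GM ⇒ A = (1/2, 1/2)
2. W lies on line ZG with ZW:WG = 1:4 ⇒ W = (1/5, 0)
3. D is where the line through W parallel to AM meets line ZA ⇒ D = (1/10, 1/10)
4. X lies on line GW with GX:XW = 2:3 ⇒ X = (17/25, 0)
through X parallel to AZ: direction (-1/2, -1/2); meets WD at J = (11/25, -6/25)
J = W + t·(D−W) with t = -12/5

t = -12/5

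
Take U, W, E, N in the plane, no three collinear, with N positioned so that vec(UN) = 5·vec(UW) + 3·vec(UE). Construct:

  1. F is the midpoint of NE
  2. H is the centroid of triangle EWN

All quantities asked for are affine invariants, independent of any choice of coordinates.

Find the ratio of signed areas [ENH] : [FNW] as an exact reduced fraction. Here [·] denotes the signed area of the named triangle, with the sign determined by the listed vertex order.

Choose coordinates U = (0, 0), W = (1, 0), E = (0, 1), N = (5, 3).
1. F is the midpoint of NE ⇒ F = (5/2, 2)
2. H is the centroid of triangle EWN ⇒ H = (2, 4/3)
2·[ENH] = -7/3, 2·[FNW] = -7/2
[ENH]:[FNW] = -7/3:-7/2 = 2/3

[ENH]:[FNW] = 2/3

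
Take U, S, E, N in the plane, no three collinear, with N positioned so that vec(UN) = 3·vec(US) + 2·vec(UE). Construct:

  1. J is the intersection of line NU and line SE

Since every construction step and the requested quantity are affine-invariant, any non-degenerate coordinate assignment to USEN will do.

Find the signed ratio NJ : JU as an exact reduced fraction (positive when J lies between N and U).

Set U = (0, 0), S = (1, 0), E = (0, 1), N = (3, 2); any affine frame gives the same invariant.
1. J is the intersection of line NU and line SE ⇒ J = (3/5, 2/5)
J = N + t·(U−N) with t = 4/5, so NJ:JU = t:(1−t) = 4/5:1/5

NJ:JU = 4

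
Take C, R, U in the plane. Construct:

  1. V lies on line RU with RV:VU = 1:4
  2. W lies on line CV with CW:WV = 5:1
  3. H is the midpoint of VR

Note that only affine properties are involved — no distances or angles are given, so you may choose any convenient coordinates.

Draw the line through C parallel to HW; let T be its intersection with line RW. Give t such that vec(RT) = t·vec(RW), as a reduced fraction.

t = -4

Work in coordinates with C = (0, 0), R = (1, 0), U = (0, 1).
1. V lies on line RU with RV:VU = 1:4 ⇒ V = (4/5, 1/5)
2. W lies on line CV with CW:WV = 5:1 ⇒ W = (2/3, 1/6)
3. H is the midpoint of VR ⇒ H = (9/10, 1/10)
through C parallel to HW: direction (-7/30, 1/15); meets RW at T = (7/3, -2/3)
T = R + t·(W−R) with t = -4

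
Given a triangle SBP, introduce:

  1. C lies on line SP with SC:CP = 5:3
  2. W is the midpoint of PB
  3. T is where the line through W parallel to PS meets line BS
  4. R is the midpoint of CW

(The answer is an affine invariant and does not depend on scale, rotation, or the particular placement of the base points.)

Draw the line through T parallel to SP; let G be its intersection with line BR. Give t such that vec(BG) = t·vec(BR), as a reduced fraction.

t = 2/3

Set S = (0, 0), B = (1, 0), P = (0, 1); any affine frame gives the same invariant.
1. C lies on line SP with SC:CP = 5:3 ⇒ C = (0, 5/8)
2. W is the midpoint of PB ⇒ W = (1/2, 1/2)
3. T is where the line through W parallel to PS meets line BS ⇒ T = (1/2, 0)
4. R is the midpoint of CW ⇒ R = (1/4, 9/16)
through T parallel to SP: direction (0, 1); meets BR at G = (1/2, 3/8)
G = B + t·(R−B) with t = 2/3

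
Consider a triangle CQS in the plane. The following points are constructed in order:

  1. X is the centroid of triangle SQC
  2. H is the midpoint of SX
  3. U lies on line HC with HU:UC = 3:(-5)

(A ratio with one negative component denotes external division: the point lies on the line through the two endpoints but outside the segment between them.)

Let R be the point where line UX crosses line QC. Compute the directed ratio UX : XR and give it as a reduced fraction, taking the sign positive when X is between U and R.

Set C = (0, 0), Q = (1, 0), S = (0, 1); any affine frame gives the same invariant.
1. X is the centroid of triangle SQC ⇒ X = (1/3, 1/3)
2. H is the midpoint of SX ⇒ H = (1/6, 2/3)
3. U lies on line HC with HU:UC = 3:(-5) ⇒ U = (5/12, 5/3)
line UX meets QC at R = (5/16, 0)
X = U + t·(R−U) with t = 4/5, so UX:XR = 4/5:1/5

UX:XR = 4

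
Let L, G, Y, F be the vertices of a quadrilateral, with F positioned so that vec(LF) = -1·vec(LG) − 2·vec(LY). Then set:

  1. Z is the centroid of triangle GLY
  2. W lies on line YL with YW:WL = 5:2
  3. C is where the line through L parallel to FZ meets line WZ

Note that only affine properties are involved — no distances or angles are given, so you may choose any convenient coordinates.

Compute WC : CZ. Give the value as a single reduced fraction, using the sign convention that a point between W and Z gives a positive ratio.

WC:CZ = 8/7

Set L = (0, 0), G = (1, 0), Y = (0, 1), F = (-1, -2); any affine frame gives the same invariant.
1. Z is the centroid of triangle GLY ⇒ Z = (1/3, 1/3)
2. W lies on line YL with YW:WL = 5:2 ⇒ W = (0, 2/7)
3. C is where the line through L parallel to FZ meets line WZ ⇒ C = (8/45, 14/45)
C = W + t·(Z−W) with t = 8/15, so WC:CZ = t:(1−t) = 8/15:7/15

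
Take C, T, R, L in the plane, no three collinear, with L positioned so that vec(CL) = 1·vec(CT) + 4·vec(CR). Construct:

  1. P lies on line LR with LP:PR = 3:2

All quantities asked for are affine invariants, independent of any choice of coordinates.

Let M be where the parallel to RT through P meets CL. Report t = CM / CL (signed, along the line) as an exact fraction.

Work in coordinates with C = (0, 0), T = (1, 0), R = (0, 1), L = (1, 4).
1. P lies on line LR with LP:PR = 3:2 ⇒ P = (2/5, 11/5)
through P parallel to RT: direction (1, -1); meets CL at M = (13/25, 52/25)
M = C + t·(L−C) with t = 13/25

t = 13/25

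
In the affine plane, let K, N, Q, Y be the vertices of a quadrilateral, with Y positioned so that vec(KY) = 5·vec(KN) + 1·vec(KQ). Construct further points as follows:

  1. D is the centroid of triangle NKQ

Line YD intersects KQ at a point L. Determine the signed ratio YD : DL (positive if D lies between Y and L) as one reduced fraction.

Set K = (0, 0), N = (1, 0), Q = (0, 1), Y = (5, 1); any affine frame gives the same invariant.
1. D is the centroid of triangle NKQ ⇒ D = (1/3, 1/3)
line YD meets KQ at L = (0, 2/7)
D = Y + t·(L−Y) with t = 14/15, so YD:DL = 14/15:1/15

YD:DL = 14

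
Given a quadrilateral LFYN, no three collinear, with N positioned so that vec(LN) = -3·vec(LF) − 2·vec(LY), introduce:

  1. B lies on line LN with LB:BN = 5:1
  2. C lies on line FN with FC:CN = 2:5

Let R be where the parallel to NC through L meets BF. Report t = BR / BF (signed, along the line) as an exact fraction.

t = -5

Work in coordinates with L = (0, 0), F = (1, 0), Y = (0, 1), N = (-3, -2).
1. B lies on line LN with LB:BN = 5:1 ⇒ B = (-5/2, -5/3)
2. C lies on line FN with FC:CN = 2:5 ⇒ C = (-1/7, -4/7)
through L parallel to NC: direction (20/7, 10/7); meets BF at R = (-20, -10)
R = B + t·(F−B) with t = -5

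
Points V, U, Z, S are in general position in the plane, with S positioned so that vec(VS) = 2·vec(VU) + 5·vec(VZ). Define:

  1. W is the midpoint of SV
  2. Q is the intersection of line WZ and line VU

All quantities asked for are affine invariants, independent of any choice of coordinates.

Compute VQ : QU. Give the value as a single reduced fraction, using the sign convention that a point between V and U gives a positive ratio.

Assign V = (0, 0), U = (1, 0), Z = (0, 1), S = (2, 5) — the answer is frame-independent, so this choice is without loss of generality.
1. W is the midpoint of SV ⇒ W = (1, 5/2)
2. Q is the intersection of line WZ and line VU ⇒ Q = (-2/3, 0)
Q = V + t·(U−V) with t = -2/3, so VQ:QU = t:(1−t) = -2/3:5/3

VQ:QU = -2/5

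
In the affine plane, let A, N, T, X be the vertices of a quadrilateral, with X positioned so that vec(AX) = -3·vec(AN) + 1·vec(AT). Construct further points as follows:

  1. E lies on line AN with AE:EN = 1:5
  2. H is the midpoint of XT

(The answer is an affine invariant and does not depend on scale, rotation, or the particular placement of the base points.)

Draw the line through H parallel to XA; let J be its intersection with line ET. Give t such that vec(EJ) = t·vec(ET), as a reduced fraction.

Choose coordinates A = (0, 0), N = (1, 0), T = (0, 1), X = (-3, 1).
1. E lies on line AN with AE:EN = 1:5 ⇒ E = (1/6, 0)
2. H is the midpoint of XT ⇒ H = (-3/2, 1)
through H parallel to XA: direction (3, -1); meets ET at J = (3/34, 8/17)
J = E + t·(T−E) with t = 8/17

t = 8/17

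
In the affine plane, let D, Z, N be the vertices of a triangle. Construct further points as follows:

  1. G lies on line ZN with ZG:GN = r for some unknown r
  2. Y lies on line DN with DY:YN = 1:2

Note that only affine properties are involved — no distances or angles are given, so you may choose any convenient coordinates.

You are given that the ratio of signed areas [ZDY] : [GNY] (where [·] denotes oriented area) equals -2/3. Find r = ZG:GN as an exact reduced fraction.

Set D = (0, 0), Z = (1, 0), N = (0, 1); any affine frame gives the same invariant.
1. With ZG:GN = r, write λ = r/(r+1) so G = Z + λ·(N−Z); G is affine-linear in λ
2. Y lies on line DN with DY:YN = 1:2 ⇒ Y = (0, 1/3)
Every point depending on G is an affine combination of G and λ-independent points, so each such coordinate is linear in λ; the λ² term in each signed area is a multiple of (N−Z)×(N−Z) = 0, so 2·[ZDY] and 2·[GNY] are each linear in λ. Evaluating at λ=0 and λ=1:
  2·[ZDY] = -1/3,   2·[GNY] = -2/3·λ + 2/3
So [ZDY]:[GNY] = (-1/3) / (-2/3·λ + 2/3). Setting this equal to -2/3:
  -1/3 = -2/3·(-2/3·λ + 2/3)  ⇒  λ = 1/4
Then r = λ/(1−λ) = (1/4)/(3/4) = 1/3. Check: with r = 1/3, G = (3/4, 1/4) and [ZDY]:[GNY] = -2/3 as required.

r = 1/3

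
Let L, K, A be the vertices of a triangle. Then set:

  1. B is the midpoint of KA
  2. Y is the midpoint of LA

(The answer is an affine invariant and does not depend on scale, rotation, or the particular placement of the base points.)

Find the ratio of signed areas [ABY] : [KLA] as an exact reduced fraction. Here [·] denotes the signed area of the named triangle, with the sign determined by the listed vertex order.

[ABY]:[KLA] = 1/4

Choose coordinates L = (0, 0), K = (1, 0), A = (0, 1).
1. B is the midpoint of KA ⇒ B = (1/2, 1/2)
2. Y is the midpoint of LA ⇒ Y = (0, 1/2)
2·[ABY] = -1/4, 2·[KLA] = -1
[ABY]:[KLA] = -1/4:-1 = 1/4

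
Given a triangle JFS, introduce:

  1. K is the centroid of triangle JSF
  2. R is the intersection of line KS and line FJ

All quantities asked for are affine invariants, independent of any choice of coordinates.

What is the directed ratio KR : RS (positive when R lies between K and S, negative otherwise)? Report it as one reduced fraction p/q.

KR:RS = -1/3

Work in coordinates with J = (0, 0), F = (1, 0), S = (0, 1).
1. K is the centroid of triangle JSF ⇒ K = (1/3, 1/3)
2. R is the intersection of line KS and line FJ ⇒ R = (1/2, 0)
R = K + t·(S−K) with t = -1/2, so KR:RS = t:(1−t) = -1/2:3/2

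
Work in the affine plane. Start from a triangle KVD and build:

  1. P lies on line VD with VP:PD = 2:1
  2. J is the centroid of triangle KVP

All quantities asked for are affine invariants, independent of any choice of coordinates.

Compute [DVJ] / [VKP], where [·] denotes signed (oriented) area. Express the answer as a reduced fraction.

[DVJ]:[VKP] = 1/2

Set K = (0, 0), V = (1, 0), D = (0, 1); any affine frame gives the same invariant.
1. P lies on line VD with VP:PD = 2:1 ⇒ P = (1/3, 2/3)
2. J is the centroid of triangle KVP ⇒ J = (4/9, 2/9)
2·[DVJ] = -1/3, 2·[VKP] = -2/3
[DVJ]:[VKP] = -1/3:-2/3 = 1/2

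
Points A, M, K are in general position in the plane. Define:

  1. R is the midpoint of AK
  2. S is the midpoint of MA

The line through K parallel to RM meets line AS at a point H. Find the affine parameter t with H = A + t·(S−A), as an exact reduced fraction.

t = 4

Set A = (0, 0), M = (1, 0), K = (0, 1); any affine frame gives the same invariant.
1. R is the midpoint of AK ⇒ R = (0, 1/2)
2. S is the midpoint of MA ⇒ S = (1/2, 0)
through K parallel to RM: direction (1, -1/2); meets AS at H = (2, 0)
H = A + t·(S−A) with t = 4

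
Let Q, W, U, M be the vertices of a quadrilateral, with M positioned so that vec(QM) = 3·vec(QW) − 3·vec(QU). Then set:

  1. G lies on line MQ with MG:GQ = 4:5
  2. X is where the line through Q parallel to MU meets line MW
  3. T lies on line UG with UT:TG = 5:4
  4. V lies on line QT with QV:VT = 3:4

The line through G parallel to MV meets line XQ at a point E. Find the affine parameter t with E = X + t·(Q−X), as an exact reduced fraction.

Assign Q = (0, 0), W = (1, 0), U = (0, 1), M = (3, -3) — the answer is frame-independent, so this choice is without loss of generality.
1. G lies on line MQ with MG:GQ = 4:5 ⇒ G = (5/3, -5/3)
2. X is where the line through Q parallel to MU meets line MW ⇒ X = (9, -12)
3. T lies on line UG with UT:TG = 5:4 ⇒ T = (25/27, -13/27)
4. V lies on line QT with QV:VT = 3:4 ⇒ V = (25/63, -13/63)
through G parallel to MV: direction (-164/63, 176/63); meets XQ at E = (-15/32, 5/8)
E = X + t·(Q−X) with t = 101/96

t = 101/96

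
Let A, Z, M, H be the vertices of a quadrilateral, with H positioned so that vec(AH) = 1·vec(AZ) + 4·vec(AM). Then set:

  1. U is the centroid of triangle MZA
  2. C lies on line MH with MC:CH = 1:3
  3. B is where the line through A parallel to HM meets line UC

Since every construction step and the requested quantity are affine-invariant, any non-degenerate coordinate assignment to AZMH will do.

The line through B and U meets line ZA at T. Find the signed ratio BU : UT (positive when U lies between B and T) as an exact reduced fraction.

Set A = (0, 0), Z = (1, 0), M = (0, 1), H = (1, 4); any affine frame gives the same invariant.
1. U is the centroid of triangle MZA ⇒ U = (1/3, 1/3)
2. C lies on line MH with MC:CH = 1:3 ⇒ C = (1/4, 7/4)
3. B is where the line through A parallel to HM meets line UC ⇒ B = (3/10, 9/10)
line BU meets ZA at T = (6/17, 0)
U = B + t·(T−B) with t = 17/27, so BU:UT = 17/27:10/27

BU:UT = 17/10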